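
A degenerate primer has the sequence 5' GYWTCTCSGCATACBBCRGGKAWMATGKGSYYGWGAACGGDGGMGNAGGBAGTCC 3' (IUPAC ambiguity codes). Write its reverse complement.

5'-GGACTVCCTNCKCCHCCGTTCWCRRSCMCATKWTMCCYGVVGTATGCSGAGAWRC-3'

Standard pairs A↔T, G↔C; ambiguity codes pair R↔Y, M↔K, W↔W, S↔S, B↔V, D↔H, N↔N. Complement (CRWAGAGSCGTATGVVGYCCMTWKTACMCSRRCWCTTGCCHCCKCNTCCVTCAGG), then reverse for 5'→3'.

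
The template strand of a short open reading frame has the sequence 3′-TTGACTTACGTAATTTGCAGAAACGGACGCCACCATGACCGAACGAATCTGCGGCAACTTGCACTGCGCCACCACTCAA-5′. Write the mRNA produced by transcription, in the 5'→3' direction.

5'-AACUGAAUGCAUUAAACGUCUUUGCCUGCGGUGGUACUGGCUUGCUUAGACGCCGUUGAACGUGACGCGGUGGUGAGUU-3'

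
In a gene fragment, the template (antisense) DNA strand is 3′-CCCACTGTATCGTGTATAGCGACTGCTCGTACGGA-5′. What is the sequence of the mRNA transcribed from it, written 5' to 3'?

Reading the template 3'→5' as shown, RNA polymerase pairs each base (A→U, T→A, G↔C) to build mRNA 5'→3' directly.

5'-GGGUGACAUAGCACAUAUCGCUGACGAGCAUGCCU-3'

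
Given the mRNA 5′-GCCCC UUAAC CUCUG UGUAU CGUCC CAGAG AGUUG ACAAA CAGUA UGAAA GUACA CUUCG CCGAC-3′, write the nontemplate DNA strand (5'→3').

The coding DNA strand has the same 5'→3' sequence as the mRNA with U replaced by T.

5′-GCCCCTTAACCTCTGTGTATCGTCCCAGAGAGTTGACAAACAGTATGAAAGTACACTTCGCCGAC-3′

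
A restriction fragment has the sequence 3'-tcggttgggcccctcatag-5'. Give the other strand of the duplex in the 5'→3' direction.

The strand is given 3'→5', so its complement runs 5'→3' in the same left-to-right order: pair each base A↔T, G↔C.

5'-AGCCAACCCGGGGAGTATC-3'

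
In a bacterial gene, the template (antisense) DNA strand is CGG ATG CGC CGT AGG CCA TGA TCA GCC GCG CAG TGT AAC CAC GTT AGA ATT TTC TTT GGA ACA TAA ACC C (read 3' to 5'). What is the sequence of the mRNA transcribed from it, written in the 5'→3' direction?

Reading the template 3'→5' as shown, RNA polymerase pairs each base (A→U, T→A, G↔C) to build mRNA 5'→3' directly.

5′-GCCUACGCGGCAUCCGGUACUAGUCGGCGCGUCACAUUGGUGCAAUCUUAAAAGAAACCUUGUAUUUGGG-3′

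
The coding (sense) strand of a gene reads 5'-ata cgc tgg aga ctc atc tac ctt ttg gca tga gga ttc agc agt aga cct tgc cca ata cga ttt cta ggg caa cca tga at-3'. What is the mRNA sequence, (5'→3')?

5'-AUACGCUGGAGACUCAUCUACCUUUUGGCAUGAGGAUUCAGCAGUAGACCUUGCCCAAUACGAUUUCUAGGGCAACCAUGAAU-3'

The mRNA is synthesized from the template strand, so it matches the coding strand with T replaced by U.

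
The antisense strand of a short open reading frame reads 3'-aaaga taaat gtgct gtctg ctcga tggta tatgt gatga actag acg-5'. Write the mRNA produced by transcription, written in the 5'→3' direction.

5'-UUUCUAUUUACACGACAGACGAGCUACCAUAUACACUACUUGAUCUGC-3'

Reading the template 3'→5' as shown, RNA polymerase pairs each base (A→U, T→A, G↔C) to build mRNA 5'→3' directly.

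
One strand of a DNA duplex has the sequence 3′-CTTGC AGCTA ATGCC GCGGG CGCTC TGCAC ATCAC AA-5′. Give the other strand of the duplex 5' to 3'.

5'-GAACGTCGATTACGGCGCCCGCGAGACGTGTAGTGTT-3'

The strand is given 3'→5', so its complement runs 5'→3' in the same left-to-right order: pair each base A↔T, G↔C.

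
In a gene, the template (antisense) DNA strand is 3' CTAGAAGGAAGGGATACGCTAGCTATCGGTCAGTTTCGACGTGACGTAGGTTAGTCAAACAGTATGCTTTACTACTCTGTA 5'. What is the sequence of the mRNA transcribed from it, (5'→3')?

Reading the template 3'→5' as shown, RNA polymerase pairs each base (A→U, T→A, G↔C) to build mRNA 5'→3' directly.

5'-GAUCUUCCUUCCCUAUGCGAUCGAUAGCCAGUCAAAGCUGCACUGCAUCCAAUCAGUUUGUCAUACGAAAUGAUGAGACAU-3'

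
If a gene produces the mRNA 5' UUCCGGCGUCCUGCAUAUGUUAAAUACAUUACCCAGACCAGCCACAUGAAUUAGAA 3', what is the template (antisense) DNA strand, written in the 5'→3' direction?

Replace U with T to get the coding DNA strand: TTCCGGCGTCCTGCATATGTTAAATACATTACCCAGACCAGCCACATGAATTAGAA. The template strand is its reverse complement (complement AAGGCCGCAGGACGTATACAATTTATGTAATGGGTCTGGTCGGTGTACTTAATCTT, then reverse).

5'-TTCTAATTCATGTGGCTGGTCTGGGTAATGTATTTAACATATGCAGGACGCCGGAA-3'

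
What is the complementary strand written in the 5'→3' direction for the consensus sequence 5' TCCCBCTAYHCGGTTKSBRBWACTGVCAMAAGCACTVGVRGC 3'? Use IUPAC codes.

Standard pairs A↔T, G↔C; ambiguity codes pair R↔Y, M↔K, W↔W, S↔S, B↔V, H↔D. Complement (AGGGVGATRDGCCAAMSVYVWTGACBGTKTTCGTGABCBYCG), then reverse for 5'→3'.

5'-GCYBCBAGTGCTTKTGBCAGTWVYVSMAACCGDRTAGVGGGA-3'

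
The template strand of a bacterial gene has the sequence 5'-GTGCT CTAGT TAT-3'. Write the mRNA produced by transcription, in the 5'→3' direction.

5'-AUAACUAGAGCAC-3'

RNA polymerase reads the template 3'→5' and synthesizes mRNA 5'→3' by base-pairing (A→U, T→A, G↔C). The complement of the template is CACGAGATCAATA; antiparallel, so 5'→3' the coding strand is ATAACTAGAGCAC. Replace T with U for the mRNA.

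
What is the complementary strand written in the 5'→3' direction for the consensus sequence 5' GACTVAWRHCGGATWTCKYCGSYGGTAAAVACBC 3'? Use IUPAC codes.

Standard pairs A↔T, G↔C; ambiguity codes pair R↔Y, K↔M, W↔W, S↔S, B↔V, H↔D. Complement (CTGABTWYDGCCTAWAGMRGCSRCCATTTBTGVG), then reverse for 5'→3'.

5′-GVGTBTTTACCRSCGRMGAWATCCGDYWTBAGTC-3′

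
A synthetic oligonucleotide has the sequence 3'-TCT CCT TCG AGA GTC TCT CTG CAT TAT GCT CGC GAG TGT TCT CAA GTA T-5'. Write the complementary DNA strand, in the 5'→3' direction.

The strand is given 3'→5', so its complement runs 5'→3' in the same left-to-right order: pair each base A↔T, G↔C.

5′-AGAGGAAGCTCTCAGAGAGACGTAATACGAGCGCTCACAAGAGTTCATA-3′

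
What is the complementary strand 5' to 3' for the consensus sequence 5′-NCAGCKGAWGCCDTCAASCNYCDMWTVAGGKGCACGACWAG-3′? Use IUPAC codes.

Standard pairs A↔T, G↔C; ambiguity codes pair Y↔R, M↔K, W↔W, S↔S, D↔H, V↔B, N↔N. Complement (NGTCGMCTWCGGHAGTTSGNRGHKWABTCCMCGTGCTGWTC), then reverse for 5'→3'.

5′-CTWGTCGTGCMCCTBAWKHGRNGSTTGAHGGCWTCMGCTGN-3′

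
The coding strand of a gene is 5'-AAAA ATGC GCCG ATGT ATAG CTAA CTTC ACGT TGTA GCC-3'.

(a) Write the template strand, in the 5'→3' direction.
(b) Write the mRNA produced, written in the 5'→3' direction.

(a) 5'-GGCTACAACGTGAAGTTAGCTATACATCGGCGCATTTTT-3'
(b) 5'-AAAAAUGCGCCGAUGUAUAGCUAACUUCACGUUGUAGCC-3'

(a) The template strand is the reverse complement of the coding strand: complement TTTTTACGCGGCTACATATCGATTGAAGTGCAACATCGG, then reverse.
(b) mRNA matches the coding strand with T→U.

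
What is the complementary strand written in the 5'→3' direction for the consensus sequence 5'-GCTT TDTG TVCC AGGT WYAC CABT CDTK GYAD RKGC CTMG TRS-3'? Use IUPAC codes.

5'-SYACKAGGCMYHTRCMAHGAVTGGTRWACCTGGBACAHAAAGC-3'

Standard pairs A↔T, G↔C; ambiguity codes pair R↔Y, M↔K, W↔W, S↔S, B↔V, D↔H. Complement (CGAAAHACABGGTCCAWRTGGTVAGHAMCRTHYMCGGAKCAYS), then reverse for 5'→3'.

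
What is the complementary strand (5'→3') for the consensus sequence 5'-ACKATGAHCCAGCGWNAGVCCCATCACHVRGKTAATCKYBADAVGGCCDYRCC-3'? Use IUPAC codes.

Standard pairs A↔T, G↔C; ambiguity codes pair R↔Y, K↔M, W↔W, B↔V, D↔H, N↔N. Complement (TGMTACTDGGTCGCWNTCBGGGTAGTGDBYCMATTAGMRVTHTBCCGGHRYGG), then reverse for 5'→3'.

5'-GGYRHGGCCBTHTVRMGATTAMCYBDGTGATGGGBCTNWCGCTGGDTCATMGT-3'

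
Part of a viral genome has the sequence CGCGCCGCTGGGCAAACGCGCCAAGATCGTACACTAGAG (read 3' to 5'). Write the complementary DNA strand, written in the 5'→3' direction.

The strand is given 3'→5', so its complement runs 5'→3' in the same left-to-right order: pair each base A↔T, G↔C.

5′-GCGCGGCGACCCGTTTGCGCGGTTCTAGCATGTGATCTC-3′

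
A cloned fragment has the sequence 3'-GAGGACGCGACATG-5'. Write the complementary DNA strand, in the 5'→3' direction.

The strand is given 3'→5', so its complement runs 5'→3' in the same left-to-right order: pair each base A↔T, G↔C.

5'-CTCCTGCGCTGTAC-3'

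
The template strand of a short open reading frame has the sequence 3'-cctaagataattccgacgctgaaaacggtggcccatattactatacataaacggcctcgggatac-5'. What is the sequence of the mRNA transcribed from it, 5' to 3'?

5'-GGAUUCUAUUAAGGCUGCGACUUUUGCCACCGGGUAUAAUGAUAUGUAUUUGCCGGAGCCCUAUG-3'

Reading the template 3'→5' as shown, RNA polymerase pairs each base (A→U, T→A, G↔C) to build mRNA 5'→3' directly.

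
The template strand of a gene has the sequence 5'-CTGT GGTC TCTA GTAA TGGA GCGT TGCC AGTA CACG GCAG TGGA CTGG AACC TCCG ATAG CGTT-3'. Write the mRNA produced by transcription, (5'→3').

The mRNA has the sequence of the coding strand (reverse complement of the template) with T→U. Reverse complement of CTGTGGTCTCTAGTAATGGAGCGTTGCCAGTACACGGCAGTGGACTGGAACCTCCGATAGCGTT is AACGCTATCGGAGGTTCCAGTCCACTGCCGTGTACTGGCAACGCTCCATTACTAGAGACCACAG; then T→U.

5'-AACGCUAUCGGAGGUUCCAGUCCACUGCCGUGUACUGGCAACGCUCCAUUACUAGAGACCACAG-3'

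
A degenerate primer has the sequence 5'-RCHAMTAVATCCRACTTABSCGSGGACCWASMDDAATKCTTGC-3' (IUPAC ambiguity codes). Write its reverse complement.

5'-GCAAGMATTHHKSTWGGTCCSCGSVTAAGTYGGATBTAKTDGY-3'

Standard pairs A↔T, G↔C; ambiguity codes pair R↔Y, M↔K, W↔W, S↔S, B↔V, D↔H. Complement (YGDTKATBTAGGYTGAATVSGCSCCTGGWTSKHHTTAMGAACG), then reverse for 5'→3'.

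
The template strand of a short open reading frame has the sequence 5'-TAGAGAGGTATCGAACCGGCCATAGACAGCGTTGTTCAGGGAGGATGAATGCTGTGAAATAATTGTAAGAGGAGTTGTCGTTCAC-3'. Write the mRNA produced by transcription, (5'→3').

The mRNA has the sequence of the coding strand (reverse complement of the template) with T→U. Reverse complement of TAGAGAGGTATCGAACCGGCCATAGACAGCGTTGTTCAGGGAGGATGAATGCTGTGAAATAATTGTAAGAGGAGTTGTCGTTCAC is GTGAACGACAACTCCTCTTACAATTATTTCACAGCATTCATCCTCCCTGAACAACGCTGTCTATGGCCGGTTCGATACCTCTCTA; then T→U.

5'-GUGAACGACAACUCCUCUUACAAUUAUUUCACAGCAUUCAUCCUCCCUGAACAACGCUGUCUAUGGCCGGUUCGAUACCUCUCUA-3'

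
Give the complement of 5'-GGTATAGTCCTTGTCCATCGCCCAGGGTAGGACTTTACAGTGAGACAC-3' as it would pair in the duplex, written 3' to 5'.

3'-CCATATCAGGAACAGGTAGCGGGTCCCATCCTGAAATGTCACTCTGTG-5'

Base-pairing A↔T, G↔C gives the complement. The complementary strand is antiparallel, so paired with a 5'→3' strand it runs 3'→5'.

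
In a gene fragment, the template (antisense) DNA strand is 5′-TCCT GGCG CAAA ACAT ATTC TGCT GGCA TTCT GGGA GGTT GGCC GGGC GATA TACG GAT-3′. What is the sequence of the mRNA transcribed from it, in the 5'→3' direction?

5'-AUCCGUAUAUCGCCCGGCCAACCUCCCAGAAUGCCAGCAGAAUAUGUUUUGCGCCAGGA-3'

The mRNA has the sequence of the coding strand (reverse complement of the template) with T→U. Reverse complement of TCCTGGCGCAAAACATATTCTGCTGGCATTCTGGGAGGTTGGCCGGGCGATATACGGAT is ATCCGTATATCGCCCGGCCAACCTCCCAGAATGCCAGCAGAATATGTTTTGCGCCAGGA; then T→U.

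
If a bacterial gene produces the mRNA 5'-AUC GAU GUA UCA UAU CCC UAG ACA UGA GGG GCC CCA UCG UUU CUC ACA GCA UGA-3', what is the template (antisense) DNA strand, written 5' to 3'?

Replace U with T to get the coding DNA strand: ATCGATGTATCATATCCCTAGACATGAGGGGCCCCATCGTTTCTCACAGCATGA. The template strand is its reverse complement (complement TAGCTACATAGTATAGGGATCTGTACTCCCCGGGGTAGCAAAGAGTGTCGTACT, then reverse).

5'-TCATGCTGTGAGAAACGATGGGGCCCCTCATGTCTAGGGATATGATACATCGAT-3'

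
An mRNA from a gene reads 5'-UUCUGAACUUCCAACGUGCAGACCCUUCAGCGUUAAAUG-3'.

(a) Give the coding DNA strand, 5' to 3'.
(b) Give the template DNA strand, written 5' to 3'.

(a) 5′-TTCTGAACTTCCAACGTGCAGACCCTTCAGCGTTAAATG-3′
(b) 5'-CATTTAACGCTGAAGGGTCTGCACGTTGGAAGTTCAGAA-3'

(a) The coding strand matches the mRNA with U→T.
(b) The template strand is the reverse complement of the coding strand.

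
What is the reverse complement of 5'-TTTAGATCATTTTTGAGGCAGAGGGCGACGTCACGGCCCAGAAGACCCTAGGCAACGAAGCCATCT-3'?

Complement each base (A↔T, G↔C): AAATCTAGTAAAAACTCCGTCTCCCGCTGCAGTGCCGGGTCTTCTGGGATCCGTTGCTTCGGTAGA. Then reverse.

5'-AGATGGCTTCGTTGCCTAGGGTCTTCTGGGCCGTGACGTCGCCCTCTGCCTCAAAAATGATCTAAA-3'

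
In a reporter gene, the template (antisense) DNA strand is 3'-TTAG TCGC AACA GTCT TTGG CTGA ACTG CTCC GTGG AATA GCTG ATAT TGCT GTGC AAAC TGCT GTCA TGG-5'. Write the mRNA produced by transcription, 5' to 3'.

5′-AAUCAGCGUUGUCAGAAACCGACUUGACGAGGCACCUUAUCGACUAUAACGACACGUUUGACGACAGUACC-3′

Reading the template 3'→5' as shown, RNA polymerase pairs each base (A→U, T→A, G↔C) to build mRNA 5'→3' directly.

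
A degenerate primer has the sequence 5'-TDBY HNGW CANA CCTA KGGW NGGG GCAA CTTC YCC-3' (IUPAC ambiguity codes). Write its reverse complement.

5'-GGRGAAGTTGCCCCNWCCMTAGGTNTGWCNDRVHA-3'

Standard pairs A↔T, G↔C; ambiguity codes pair Y↔R, K↔M, W↔W, B↔V, D↔H, N↔N. Complement (AHVRDNCWGTNTGGATMCCWNCCCCGTTGAAGRGG), then reverse for 5'→3'.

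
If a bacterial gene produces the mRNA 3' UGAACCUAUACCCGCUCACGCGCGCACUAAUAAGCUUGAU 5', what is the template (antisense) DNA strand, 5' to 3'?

Written 5'→3' the mRNA is UAGUUCGAAUAAUCACGCGCGCACUCGCCCAUAUCCAAGU, so the coding DNA strand is TAGTTCGAATAATCACGCGCGCACTCGCCCATATCCAAGT. The template is its reverse complement.

5'-ACTTGGATATGGGCGAGTGCGCGCGTGATTATTCGAACTA-3'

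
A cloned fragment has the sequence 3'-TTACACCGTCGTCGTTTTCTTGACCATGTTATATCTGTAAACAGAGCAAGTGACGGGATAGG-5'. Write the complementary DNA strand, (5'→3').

The strand is given 3'→5', so its complement runs 5'→3' in the same left-to-right order: pair each base A↔T, G↔C.

5'-AATGTGGCAGCAGCAAAAGAACTGGTACAATATAGACATTTGTCTCGTTCACTGCCCTATCC-3'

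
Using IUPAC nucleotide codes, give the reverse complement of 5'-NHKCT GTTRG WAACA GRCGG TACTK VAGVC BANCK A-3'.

Standard pairs A↔T, G↔C; ambiguity codes pair R↔Y, K↔M, W↔W, B↔V, H↔D, N↔N. Complement (NDMGACAAYCWTTGTCYGCCATGAMBTCBGVTNGMT), then reverse for 5'→3'.

5'-TMGNTVGBCTBMAGTACCGYCTGTTWCYAACAGMDN-3'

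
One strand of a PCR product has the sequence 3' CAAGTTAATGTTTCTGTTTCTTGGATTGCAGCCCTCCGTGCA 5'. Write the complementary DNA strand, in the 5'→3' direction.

5'-GTTCAATTACAAAGACAAAGAACCTAACGTCGGGAGGCACGT-3'

The strand is given 3'→5', so its complement runs 5'→3' in the same left-to-right order: pair each base A↔T, G↔C.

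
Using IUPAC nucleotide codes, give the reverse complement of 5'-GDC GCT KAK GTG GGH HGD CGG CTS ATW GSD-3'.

5′-HSCWATSAGCCGHCDDCCCACMTMAGCGHC-3′

Standard pairs A↔T, G↔C; ambiguity codes pair K↔M, W↔W, S↔S, D↔H. Complement (CHGCGAMTMCACCCDDCHGCCGASTAWCSH), then reverse for 5'→3'.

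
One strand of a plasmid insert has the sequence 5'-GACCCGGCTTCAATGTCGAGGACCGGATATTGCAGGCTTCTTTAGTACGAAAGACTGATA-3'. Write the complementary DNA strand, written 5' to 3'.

The complement of GACCCGGCTTCAATGTCGAGGACCGGATATTGCAGGCTTCTTTAGTACGAAAGACTGATA is CTGGGCCGAAGTTACAGCTCCTGGCCTATAACGTCCGAAGAAATCATGCTTTCTGACTAT (A↔T, G↔C). DNA strands are antiparallel, so the complementary strand runs 3'→5'; reversing gives the 5'→3' form.

5'-TATCAGTCTTTCGTACTAAAGAAGCCTGCAATATCCGGTCCTCGACATTGAAGCCGGGTC-3'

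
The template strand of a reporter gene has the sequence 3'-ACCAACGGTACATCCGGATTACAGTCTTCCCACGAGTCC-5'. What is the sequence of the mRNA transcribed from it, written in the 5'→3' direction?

Reading the template 3'→5' as shown, RNA polymerase pairs each base (A→U, T→A, G↔C) to build mRNA 5'→3' directly.

5′-UGGUUGCCAUGUAGGCCUAAUGUCAGAAGGGUGCUCAGG-3′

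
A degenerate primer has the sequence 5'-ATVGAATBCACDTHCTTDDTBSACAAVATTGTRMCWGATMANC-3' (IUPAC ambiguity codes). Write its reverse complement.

Standard pairs A↔T, G↔C; ambiguity codes pair R↔Y, M↔K, W↔W, S↔S, B↔V, D↔H, N↔N. Complement (TABCTTAVGTGHADGAAHHAVSTGTTBTAACAYKGWCTAKTNG), then reverse for 5'→3'.

5′-GNTKATCWGKYACAATBTTGTSVAHHAAGDAHGTGVATTCBAT-3′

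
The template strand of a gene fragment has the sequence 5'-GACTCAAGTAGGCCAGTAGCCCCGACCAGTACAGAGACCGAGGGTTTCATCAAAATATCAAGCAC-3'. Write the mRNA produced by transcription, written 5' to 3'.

5'-GUGCUUGAUAUUUUGAUGAAACCCUCGGUCUCUGUACUGGUCGGGGCUACUGGCCUACUUGAGUC-3'

RNA polymerase reads the template 3'→5' and synthesizes mRNA 5'→3' by base-pairing (A→U, T→A, G↔C). The complement of the template is CTGAGTTCATCCGGTCATCGGGGCTGGTCATGTCTCTGGCTCCCAAAGTAGTTTTATAGTTCGTG; antiparallel, so 5'→3' the coding strand is GTGCTTGATATTTTGATGAAACCCTCGGTCTCTGTACTGGTCGGGGCTACTGGCCTACTTGAGTC. Replace T with U for the mRNA.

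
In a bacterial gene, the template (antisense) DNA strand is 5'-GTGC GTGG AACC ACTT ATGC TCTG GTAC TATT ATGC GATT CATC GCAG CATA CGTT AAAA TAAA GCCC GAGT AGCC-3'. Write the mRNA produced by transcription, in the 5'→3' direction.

The mRNA has the sequence of the coding strand (reverse complement of the template) with T→U. Reverse complement of GTGCGTGGAACCACTTATGCTCTGGTACTATTATGCGATTCATCGCAGCATACGTTAAAATAAAGCCCGAGTAGCC is GGCTACTCGGGCTTTATTTTAACGTATGCTGCGATGAATCGCATAATAGTACCAGAGCATAAGTGGTTCCACGCAC; then T→U.

5′-GGCUACUCGGGCUUUAUUUUAACGUAUGCUGCGAUGAAUCGCAUAAUAGUACCAGAGCAUAAGUGGUUCCACGCAC-3′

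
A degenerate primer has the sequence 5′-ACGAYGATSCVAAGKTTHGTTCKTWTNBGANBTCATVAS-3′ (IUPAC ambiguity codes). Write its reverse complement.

Standard pairs A↔T, G↔C; ambiguity codes pair Y↔R, K↔M, W↔W, S↔S, B↔V, H↔D, N↔N. Complement (TGCTRCTASGBTTCMAADCAAGMAWANVCTNVAGTABTS), then reverse for 5'→3'.

5'-STBATGAVNTCVNAWAMGAACDAAMCTTBGSATCRTCGT-3'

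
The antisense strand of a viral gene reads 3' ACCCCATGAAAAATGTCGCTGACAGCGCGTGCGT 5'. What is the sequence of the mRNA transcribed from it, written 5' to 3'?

Reading the template 3'→5' as shown, RNA polymerase pairs each base (A→U, T→A, G↔C) to build mRNA 5'→3' directly.

5′-UGGGGUACUUUUUACAGCGACUGUCGCGCACGCA-3′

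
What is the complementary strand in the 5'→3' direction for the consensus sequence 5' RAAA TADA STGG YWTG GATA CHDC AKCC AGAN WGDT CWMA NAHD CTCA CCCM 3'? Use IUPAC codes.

5′-KGGGTGAGHDTNTKWGAHCWNTCTGGMTGHDGTATCCAWRCCASTHTATTTY-3′

Standard pairs A↔T, G↔C; ambiguity codes pair R↔Y, M↔K, W↔W, S↔S, D↔H, N↔N. Complement (YTTTATHTSACCRWACCTATGDHGTMGGTCTNWCHAGWKTNTDHGAGTGGGK), then reverse for 5'→3'.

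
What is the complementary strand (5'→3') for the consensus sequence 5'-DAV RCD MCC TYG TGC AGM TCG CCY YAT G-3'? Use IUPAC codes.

Standard pairs A↔T, G↔C; ambiguity codes pair R↔Y, M↔K, D↔H, V↔B. Complement (HTBYGHKGGARCACGTCKAGCGGRRTAC), then reverse for 5'→3'.

5'-CATRRGGCGAKCTGCACRAGGKHGYBTH-3'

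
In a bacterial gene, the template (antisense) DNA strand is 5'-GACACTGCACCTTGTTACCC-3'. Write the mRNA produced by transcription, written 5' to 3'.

RNA polymerase reads the template 3'→5' and synthesizes mRNA 5'→3' by base-pairing (A→U, T→A, G↔C). The complement of the template is CTGTGACGTGGAACAATGGG; antiparallel, so 5'→3' the coding strand is GGGTAACAAGGTGCAGTGTC. Replace T with U for the mRNA.

5'-GGGUAACAAGGUGCAGUGUC-3'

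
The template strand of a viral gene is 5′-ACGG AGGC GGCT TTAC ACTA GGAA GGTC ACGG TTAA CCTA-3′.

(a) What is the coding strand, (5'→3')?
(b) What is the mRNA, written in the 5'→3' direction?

(a) 5'-TAGGTTAACCGTGACCTTCCTAGTGTAAAGCCGCCTCCGT-3'
(b) 5'-UAGGUUAACCGUGACCUUCCUAGUGUAAAGCCGCCUCCGU-3'

(a) The coding strand is the reverse complement of the template: complement TGCCTCCGCCGAAATGTGATCCTTCCAGTGCCAATTGGAT, then reverse.
(b) mRNA has the coding-strand sequence with T→U.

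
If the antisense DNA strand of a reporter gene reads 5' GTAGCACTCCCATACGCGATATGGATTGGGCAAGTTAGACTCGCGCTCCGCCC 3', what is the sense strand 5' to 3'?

The coding strand is complementary and antiparallel to the template: take the complement (A↔T, G↔C) and reverse.

5'-GGGCGGAGCGCGAGTCTAACTTGCCCAATCCATATCGCGTATGGGAGTGCTAC-3'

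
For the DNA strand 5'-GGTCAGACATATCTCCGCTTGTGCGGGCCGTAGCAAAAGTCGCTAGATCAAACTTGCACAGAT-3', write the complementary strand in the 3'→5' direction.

3'-CCAGTCTGTATAGAGGCGAACACGCCCGGCATCGTTTTCAGCGATCTAGTTTGAACGTGTCTA-5'

Base-pairing A↔T, G↔C gives the complement. The complementary strand is antiparallel, so paired with a 5'→3' strand it runs 3'→5'.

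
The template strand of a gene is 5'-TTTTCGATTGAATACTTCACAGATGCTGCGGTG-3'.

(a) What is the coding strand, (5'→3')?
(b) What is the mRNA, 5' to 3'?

(a) The coding strand is the reverse complement of the template: complement AAAAGCTAACTTATGAAGTGTCTACGACGCCAC, then reverse.
(b) mRNA has the coding-strand sequence with T→U.

(a) 5'-CACCGCAGCATCTGTGAAGTATTCAATCGAAAA-3'
(b) 5'-CACCGCAGCAUCUGUGAAGUAUUCAAUCGAAAA-3'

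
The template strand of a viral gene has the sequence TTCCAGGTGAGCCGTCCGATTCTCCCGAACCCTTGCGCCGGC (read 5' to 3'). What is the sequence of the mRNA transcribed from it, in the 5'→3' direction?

The mRNA has the sequence of the coding strand (reverse complement of the template) with T→U. Reverse complement of TTCCAGGTGAGCCGTCCGATTCTCCCGAACCCTTGCGCCGGC is GCCGGCGCAAGGGTTCGGGAGAATCGGACGGCTCACCTGGAA; then T→U.

5'-GCCGGCGCAAGGGUUCGGGAGAAUCGGACGGCUCACCUGGAA-3'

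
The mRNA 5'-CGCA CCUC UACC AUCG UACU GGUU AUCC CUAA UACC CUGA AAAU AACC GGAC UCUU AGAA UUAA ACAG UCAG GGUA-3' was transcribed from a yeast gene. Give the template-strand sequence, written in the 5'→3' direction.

Replace U with T to get the coding DNA strand: CGCACCTCTACCATCGTACTGGTTATCCCTAATACCCTGAAAATAACCGGACTCTTAGAATTAAACAGTCAGGGTA. The template strand is its reverse complement (complement GCGTGGAGATGGTAGCATGACCAATAGGGATTATGGGACTTTTATTGGCCTGAGAATCTTAATTTGTCAGTCCCAT, then reverse).

5'-TACCCTGACTGTTTAATTCTAAGAGTCCGGTTATTTTCAGGGTATTAGGGATAACCAGTACGATGGTAGAGGTGCG-3'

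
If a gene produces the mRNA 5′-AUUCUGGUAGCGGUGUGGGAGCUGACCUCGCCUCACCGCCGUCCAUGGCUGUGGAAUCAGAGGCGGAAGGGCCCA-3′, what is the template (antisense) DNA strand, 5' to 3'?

5'-TGGGCCCTTCCGCCTCTGATTCCACAGCCATGGACGGCGGTGAGGCGAGGTCAGCTCCCACACCGCTACCAGAAT-3'

Replace U with T to get the coding DNA strand: ATTCTGGTAGCGGTGTGGGAGCTGACCTCGCCTCACCGCCGTCCATGGCTGTGGAATCAGAGGCGGAAGGGCCCA. The template strand is its reverse complement (complement TAAGACCATCGCCACACCCTCGACTGGAGCGGAGTGGCGGCAGGTACCGACACCTTAGTCTCCGCCTTCCCGGGT, then reverse).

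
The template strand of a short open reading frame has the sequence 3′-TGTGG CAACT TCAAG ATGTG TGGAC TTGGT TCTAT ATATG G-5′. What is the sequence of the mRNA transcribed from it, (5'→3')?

5′-ACACCGUUGAAGUUCUACACACCUGAACCAAGAUAUAUACC-3′

Reading the template 3'→5' as shown, RNA polymerase pairs each base (A→U, T→A, G↔C) to build mRNA 5'→3' directly.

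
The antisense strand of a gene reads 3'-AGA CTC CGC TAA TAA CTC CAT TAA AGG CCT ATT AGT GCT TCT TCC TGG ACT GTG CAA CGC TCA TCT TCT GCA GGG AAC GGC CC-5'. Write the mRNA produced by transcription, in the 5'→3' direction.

5'-UCUGAGGCGAUUAUUGAGGUAAUUUCCGGAUAAUCACGAAGAAGGACCUGACACGUUGCGAGUAGAAGACGUCCCUUGCCGGG-3'

Reading the template 3'→5' as shown, RNA polymerase pairs each base (A→U, T→A, G↔C) to build mRNA 5'→3' directly.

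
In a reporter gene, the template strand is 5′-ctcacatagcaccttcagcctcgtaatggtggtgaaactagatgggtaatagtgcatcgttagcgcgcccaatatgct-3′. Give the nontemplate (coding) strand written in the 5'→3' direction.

The coding strand is complementary and antiparallel to the template: take the complement (A↔T, G↔C) and reverse.

5'-AGCATATTGGGCGCGCTAACGATGCACTATTACCCATCTAGTTTCACCACCATTACGAGGCTGAAGGTGCTATGTGAG-3'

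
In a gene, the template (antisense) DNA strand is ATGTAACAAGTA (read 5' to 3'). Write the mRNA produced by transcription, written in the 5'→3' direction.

The mRNA has the sequence of the coding strand (reverse complement of the template) with T→U. Reverse complement of ATGTAACAAGTA is TACTTGTTACAT; then T→U.

5'-UACUUGUUACAU-3'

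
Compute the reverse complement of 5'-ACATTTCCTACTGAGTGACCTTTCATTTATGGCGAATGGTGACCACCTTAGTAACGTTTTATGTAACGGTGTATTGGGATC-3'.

5'-GATCCCAATACACCGTTACATAAAACGTTACTAAGGTGGTCACCATTCGCCATAAATGAAAGGTCACTCAGTAGGAAATGT-3'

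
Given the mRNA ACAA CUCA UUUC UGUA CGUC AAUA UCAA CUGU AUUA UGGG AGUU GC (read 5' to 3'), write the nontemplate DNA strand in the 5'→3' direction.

The coding DNA strand has the same 5'→3' sequence as the mRNA with U replaced by T.

5'-ACAACTCATTTCTGTACGTCAATATCAACTGTATTATGGGAGTTGC-3'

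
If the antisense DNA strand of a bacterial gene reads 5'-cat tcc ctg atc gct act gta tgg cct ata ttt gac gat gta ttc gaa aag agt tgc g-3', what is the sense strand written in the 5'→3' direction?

The coding strand is complementary and antiparallel to the template: take the complement (A↔T, G↔C) and reverse.

5'-CGCAACTCTTTTCGAATACATCGTCAAATATAGGCCATACAGTAGCGATCAGGGAATG-3'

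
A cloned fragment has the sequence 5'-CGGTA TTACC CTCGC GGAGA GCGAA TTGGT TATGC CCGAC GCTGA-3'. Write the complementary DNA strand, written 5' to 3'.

5'-TCAGCGTCGGGCATAACCAATTCGCTCTCCGCGAGGGTAATACCG-3'

Pairing A↔T and G↔C gives GCCATAATGGGAGCGCCTCTCGCTTAACCAATACGGGCTGCGACT, running 3'→5'. Reverse for the 5'→3' convention.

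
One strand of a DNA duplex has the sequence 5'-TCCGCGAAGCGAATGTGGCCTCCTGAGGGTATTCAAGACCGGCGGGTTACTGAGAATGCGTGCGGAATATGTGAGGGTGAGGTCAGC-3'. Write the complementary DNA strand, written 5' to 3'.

The complement of TCCGCGAAGCGAATGTGGCCTCCTGAGGGTATTCAAGACCGGCGGGTTACTGAGAATGCGTGCGGAATATGTGAGGGTGAGGTCAGC is AGGCGCTTCGCTTACACCGGAGGACTCCCATAAGTTCTGGCCGCCCAATGACTCTTACGCACGCCTTATACACTCCCACTCCAGTCG (A↔T, G↔C). DNA strands are antiparallel, so the complementary strand runs 3'→5'; reversing gives the 5'→3' form.

5'-GCTGACCTCACCCTCACATATTCCGCACGCATTCTCAGTAACCCGCCGGTCTTGAATACCCTCAGGAGGCCACATTCGCTTCGCGGA-3'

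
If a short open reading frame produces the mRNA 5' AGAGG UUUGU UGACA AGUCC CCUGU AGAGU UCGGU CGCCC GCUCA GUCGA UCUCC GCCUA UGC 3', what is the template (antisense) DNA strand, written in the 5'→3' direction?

5'-GCATAGGCGGAGATCGACTGAGCGGGCGACCGAACTCTACAGGGGACTTGTCAACAAACCTCT-3'

Replace U with T to get the coding DNA strand: AGAGGTTTGTTGACAAGTCCCCTGTAGAGTTCGGTCGCCCGCTCAGTCGATCTCCGCCTATGC. The template strand is its reverse complement (complement TCTCCAAACAACTGTTCAGGGGACATCTCAAGCCAGCGGGCGAGTCAGCTAGAGGCGGATACG, then reverse).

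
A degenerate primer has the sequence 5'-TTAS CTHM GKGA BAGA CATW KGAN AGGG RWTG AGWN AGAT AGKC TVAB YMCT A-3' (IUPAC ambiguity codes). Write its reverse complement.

5'-TAGKRVTBAGMCTATCTNWCTCAWYCCCTNTCMWATGTCTVTCMCKDAGSTAA-3'

Standard pairs A↔T, G↔C; ambiguity codes pair R↔Y, M↔K, W↔W, S↔S, B↔V, H↔D, N↔N. Complement (AATSGADKCMCTVTCTGTAWMCTNTCCCYWACTCWNTCTATCMGABTVRKGAT), then reverse for 5'→3'.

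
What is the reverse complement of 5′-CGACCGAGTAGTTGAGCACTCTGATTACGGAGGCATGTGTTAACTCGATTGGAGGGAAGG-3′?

Reading the sequence 3'→5' and pairing each base (A↔T, G↔C) gives the reverse complement directly.

5'-CCTTCCCTCCAATCGAGTTAACACATGCCTCCGTAATCAGAGTGCTCAACTACTCGGTCG-3'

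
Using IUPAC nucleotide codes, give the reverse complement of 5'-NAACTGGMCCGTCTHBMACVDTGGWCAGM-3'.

Standard pairs A↔T, G↔C; ambiguity codes pair M↔K, W↔W, B↔V, D↔H, N↔N. Complement (NTTGACCKGGCAGADVKTGBHACCWGTCK), then reverse for 5'→3'.

5'-KCTGWCCAHBGTKVDAGACGGKCCAGTTN-3'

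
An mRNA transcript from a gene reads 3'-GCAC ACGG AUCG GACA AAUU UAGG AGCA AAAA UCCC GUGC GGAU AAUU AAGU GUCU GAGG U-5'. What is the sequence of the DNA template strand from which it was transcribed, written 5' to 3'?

5'-CGTGTGCCTAGCCTGTTTAAATCCTCGTTTTTAGGGCACGCCTATTAATTCACAGACTCCA-3'

Written 5'→3' the mRNA is UGGAGUCUGUGAAUUAAUAGGCGUGCCCUAAAAACGAGGAUUUAAACAGGCUAGGCACACG, so the coding DNA strand is TGGAGTCTGTGAATTAATAGGCGTGCCCTAAAAACGAGGATTTAAACAGGCTAGGCACACG. The template is its reverse complement.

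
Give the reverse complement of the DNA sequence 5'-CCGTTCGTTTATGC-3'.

Complement each base (A↔T, G↔C): GGCAAGCAAATACG. Then reverse.

5′-GCATAAACGAACGG-3′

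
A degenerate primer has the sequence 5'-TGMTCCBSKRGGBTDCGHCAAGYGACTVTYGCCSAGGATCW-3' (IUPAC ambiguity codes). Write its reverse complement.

5'-WGATCCTSGGCRABAGTCRCTTGDCGHAVCCYMSVGGAKCA-3'

Standard pairs A↔T, G↔C; ambiguity codes pair R↔Y, M↔K, W↔W, S↔S, B↔V, D↔H. Complement (ACKAGGVSMYCCVAHGCDGTTCRCTGABARCGGSTCCTAGW), then reverse for 5'→3'.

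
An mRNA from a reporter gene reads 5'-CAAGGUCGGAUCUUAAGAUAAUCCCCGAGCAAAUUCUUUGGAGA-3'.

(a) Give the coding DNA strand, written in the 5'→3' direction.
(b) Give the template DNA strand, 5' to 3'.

(a) The coding strand matches the mRNA with U→T.
(b) The template strand is the reverse complement of the coding strand.

(a) 5'-CAAGGTCGGATCTTAAGATAATCCCCGAGCAAATTCTTTGGAGA-3'
(b) 5'-TCTCCAAAGAATTTGCTCGGGGATTATCTTAAGATCCGACCTTG-3'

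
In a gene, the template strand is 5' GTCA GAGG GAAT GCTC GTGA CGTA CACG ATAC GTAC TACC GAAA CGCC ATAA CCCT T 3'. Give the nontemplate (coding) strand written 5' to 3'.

5'-AAGGGTTATGGCGTTTCGGTAGTACGTATCGTGTACGTCACGAGCATTCCCTCTGAC-3'

The coding strand is complementary and antiparallel to the template: take the complement (A↔T, G↔C) and reverse.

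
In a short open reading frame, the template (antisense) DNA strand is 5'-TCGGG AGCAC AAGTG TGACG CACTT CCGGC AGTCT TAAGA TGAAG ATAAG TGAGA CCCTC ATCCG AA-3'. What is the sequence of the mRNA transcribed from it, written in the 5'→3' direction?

5'-UUCGGAUGAGGGUCUCACUUAUCUUCAUCUUAAGACUGCCGGAAGUGCGUCACACUUGUGCUCCCGA-3'

The mRNA has the sequence of the coding strand (reverse complement of the template) with T→U. Reverse complement of TCGGGAGCACAAGTGTGACGCACTTCCGGCAGTCTTAAGATGAAGATAAGTGAGACCCTCATCCGAA is TTCGGATGAGGGTCTCACTTATCTTCATCTTAAGACTGCCGGAAGTGCGTCACACTTGTGCTCCCGA; then T→U.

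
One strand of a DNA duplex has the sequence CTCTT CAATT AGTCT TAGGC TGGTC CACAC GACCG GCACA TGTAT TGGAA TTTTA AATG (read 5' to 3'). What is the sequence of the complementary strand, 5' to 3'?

5'-CATTTAAAATTCCAATACATGTGCCGGTCGTGTGGACCAGCCTAAGACTAATTGAAGAG-3'

The complement of CTCTTCAATTAGTCTTAGGCTGGTCCACACGACCGGCACATGTATTGGAATTTTAAATG is GAGAAGTTAATCAGAATCCGACCAGGTGTGCTGGCCGTGTACATAACCTTAAAATTTAC (A↔T, G↔C). DNA strands are antiparallel, so the complementary strand runs 3'→5'; reversing gives the 5'→3' form.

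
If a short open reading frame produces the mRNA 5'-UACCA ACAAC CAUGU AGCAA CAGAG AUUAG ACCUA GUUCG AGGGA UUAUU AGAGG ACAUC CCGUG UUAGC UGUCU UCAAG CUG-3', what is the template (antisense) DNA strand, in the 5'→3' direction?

5'-CAGCTTGAAGACAGCTAACACGGGATGTCCTCTAATAATCCCTCGAACTAGGTCTAATCTCTGTTGCTACATGGTTGTTGGTA-3'

Replace U with T to get the coding DNA strand: TACCAACAACCATGTAGCAACAGAGATTAGACCTAGTTCGAGGGATTATTAGAGGACATCCCGTGTTAGCTGTCTTCAAGCTG. The template strand is its reverse complement (complement ATGGTTGTTGGTACATCGTTGTCTCTAATCTGGATCAAGCTCCCTAATAATCTCCTGTAGGGCACAATCGACAGAAGTTCGAC, then reverse).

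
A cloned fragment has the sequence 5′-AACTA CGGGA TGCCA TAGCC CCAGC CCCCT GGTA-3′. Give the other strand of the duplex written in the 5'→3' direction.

Pairing A↔T and G↔C gives TTGATGCCCTACGGTATCGGGGTCGGGGGACCAT, running 3'→5'. Reverse for the 5'→3' convention.

5'-TACCAGGGGGCTGGGGCTATGGCATCCCGTAGTT-3'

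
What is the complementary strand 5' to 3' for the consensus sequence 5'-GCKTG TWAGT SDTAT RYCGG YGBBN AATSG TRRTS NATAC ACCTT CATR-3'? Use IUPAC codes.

Standard pairs A↔T, G↔C; ambiguity codes pair R↔Y, K↔M, W↔W, S↔S, B↔V, D↔H, N↔N. Complement (CGMACAWTCASHATAYRGCCRCVVNTTASCAYYASNTATGTGGAAGTAY), then reverse for 5'→3'.

5'-YATGAAGGTGTATNSAYYACSATTNVVCRCCGRYATAHSACTWACAMGC-3'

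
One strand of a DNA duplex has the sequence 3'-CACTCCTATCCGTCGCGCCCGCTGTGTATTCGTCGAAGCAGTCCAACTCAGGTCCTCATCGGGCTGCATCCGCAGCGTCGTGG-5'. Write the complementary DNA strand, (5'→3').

The strand is given 3'→5', so its complement runs 5'→3' in the same left-to-right order: pair each base A↔T, G↔C.

5'-GTGAGGATAGGCAGCGCGGGCGACACATAAGCAGCTTCGTCAGGTTGAGTCCAGGAGTAGCCCGACGTAGGCGTCGCAGCACC-3'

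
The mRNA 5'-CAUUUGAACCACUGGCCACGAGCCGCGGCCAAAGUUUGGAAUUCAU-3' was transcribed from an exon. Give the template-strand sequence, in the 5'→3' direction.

5'-ATGAATTCCAAACTTTGGCCGCGGCTCGTGGCCAGTGGTTCAAATG-3'

Replace U with T to get the coding DNA strand: CATTTGAACCACTGGCCACGAGCCGCGGCCAAAGTTTGGAATTCAT. The template strand is its reverse complement (complement GTAAACTTGGTGACCGGTGCTCGGCGCCGGTTTCAAACCTTAAGTA, then reverse).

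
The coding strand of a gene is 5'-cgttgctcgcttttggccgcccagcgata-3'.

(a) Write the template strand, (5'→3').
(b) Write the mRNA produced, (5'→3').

(a) The template strand is the reverse complement of the coding strand: complement GCAACGAGCGAAAACCGGCGGGTCGCTAT, then reverse.
(b) mRNA matches the coding strand with T→U.

(a) 5′-TATCGCTGGGCGGCCAAAAGCGAGCAACG-3′
(b) 5'-CGUUGCUCGCUUUUGGCCGCCCAGCGAUA-3'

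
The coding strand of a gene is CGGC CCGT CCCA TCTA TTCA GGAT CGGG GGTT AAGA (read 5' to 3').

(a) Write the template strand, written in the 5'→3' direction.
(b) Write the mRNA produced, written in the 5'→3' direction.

(a) The template strand is the reverse complement of the coding strand: complement GCCGGGCAGGGTAGATAAGTCCTAGCCCCCAATTCT, then reverse.
(b) mRNA matches the coding strand with T→U.

(a) 5′-TCTTAACCCCCGATCCTGAATAGATGGGACGGGCCG-3′
(b) 5'-CGGCCCGUCCCAUCUAUUCAGGAUCGGGGGUUAAGA-3'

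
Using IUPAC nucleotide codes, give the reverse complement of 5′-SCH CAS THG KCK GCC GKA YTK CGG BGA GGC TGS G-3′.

Standard pairs A↔T, G↔C; ambiguity codes pair Y↔R, K↔M, S↔S, B↔V, H↔D. Complement (SGDGTSADCMGMCGGCMTRAMGCCVCTCCGACSC), then reverse for 5'→3'.

5'-CSCAGCCTCVCCGMARTMCGGCMGMCDASTGDGS-3'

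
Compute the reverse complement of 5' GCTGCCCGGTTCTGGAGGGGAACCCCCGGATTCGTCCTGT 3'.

Complement each base (A↔T, G↔C): CGACGGGCCAAGACCTCCCCTTGGGGGCCTAAGCAGGACA. Then reverse.

5'-ACAGGACGAATCCGGGGGTTCCCCTCCAGAACCGGGCAGC-3'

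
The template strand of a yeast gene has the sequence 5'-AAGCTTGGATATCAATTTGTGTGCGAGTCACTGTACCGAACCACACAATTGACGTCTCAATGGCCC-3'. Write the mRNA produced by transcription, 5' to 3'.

5'-GGGCCAUUGAGACGUCAAUUGUGUGGUUCGGUACAGUGACUCGCACACAAAUUGAUAUCCAAGCUU-3'

RNA polymerase reads the template 3'→5' and synthesizes mRNA 5'→3' by base-pairing (A→U, T→A, G↔C). The complement of the template is TTCGAACCTATAGTTAAACACACGCTCAGTGACATGGCTTGGTGTGTTAACTGCAGAGTTACCGGG; antiparallel, so 5'→3' the coding strand is GGGCCATTGAGACGTCAATTGTGTGGTTCGGTACAGTGACTCGCACACAAATTGATATCCAAGCTT. Replace T with U for the mRNA.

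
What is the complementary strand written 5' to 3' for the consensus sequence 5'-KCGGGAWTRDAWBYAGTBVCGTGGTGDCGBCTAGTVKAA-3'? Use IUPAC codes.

Standard pairs A↔T, G↔C; ambiguity codes pair R↔Y, K↔M, W↔W, B↔V, D↔H. Complement (MGCCCTWAYHTWVRTCAVBGCACCACHGCVGATCABMTT), then reverse for 5'→3'.

5'-TTMBACTAGVCGHCACCACGBVACTRVWTHYAWTCCCGM-3'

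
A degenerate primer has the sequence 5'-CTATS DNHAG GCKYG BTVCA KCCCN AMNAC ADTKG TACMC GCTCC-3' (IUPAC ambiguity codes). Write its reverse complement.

5'-GGAGCGKGTACMAHTGTNKTNGGGMTGBAVCRMGCCTDNHSATAG-3'

Standard pairs A↔T, G↔C; ambiguity codes pair Y↔R, M↔K, S↔S, B↔V, D↔H, N↔N. Complement (GATASHNDTCCGMRCVABGTMGGGNTKNTGTHAMCATGKGCGAGG), then reverse for 5'→3'.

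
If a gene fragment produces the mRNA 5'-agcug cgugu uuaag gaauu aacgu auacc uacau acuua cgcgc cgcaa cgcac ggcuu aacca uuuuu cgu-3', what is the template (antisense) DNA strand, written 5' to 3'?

Replace U with T to get the coding DNA strand: AGCTGCGTGTTTAAGGAATTAACGTATACCTACATACTTACGCGCCGCAACGCACGGCTTAACCATTTTTCGT. The template strand is its reverse complement (complement TCGACGCACAAATTCCTTAATTGCATATGGATGTATGAATGCGCGGCGTTGCGTGCCGAATTGGTAAAAAGCA, then reverse).

5'-ACGAAAAATGGTTAAGCCGTGCGTTGCGGCGCGTAAGTATGTAGGTATACGTTAATTCCTTAAACACGCAGCT-3'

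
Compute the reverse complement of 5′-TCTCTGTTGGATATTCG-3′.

5'-CGAATATCCAACAGAGA-3'

Complement each base (A↔T, G↔C): AGAGACAACCTATAAGC. Then reverse.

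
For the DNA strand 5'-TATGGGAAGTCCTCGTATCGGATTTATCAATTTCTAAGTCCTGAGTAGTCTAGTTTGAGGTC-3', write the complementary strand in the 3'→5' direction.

3'-ATACCCTTCAGGAGCATAGCCTAAATAGTTAAAGATTCAGGACTCATCAGATCAAACTCCAG-5'

Base-pairing A↔T, G↔C gives the complement. The complementary strand is antiparallel, so paired with a 5'→3' strand it runs 3'→5'.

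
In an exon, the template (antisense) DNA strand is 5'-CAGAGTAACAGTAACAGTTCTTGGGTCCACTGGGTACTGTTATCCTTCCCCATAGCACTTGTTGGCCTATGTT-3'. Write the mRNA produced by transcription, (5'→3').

5′-AACAUAGGCCAACAAGUGCUAUGGGGAAGGAUAACAGUACCCAGUGGACCCAAGAACUGUUACUGUUACUCUG-3′

The mRNA has the sequence of the coding strand (reverse complement of the template) with T→U. Reverse complement of CAGAGTAACAGTAACAGTTCTTGGGTCCACTGGGTACTGTTATCCTTCCCCATAGCACTTGTTGGCCTATGTT is AACATAGGCCAACAAGTGCTATGGGGAAGGATAACAGTACCCAGTGGACCCAAGAACTGTTACTGTTACTCTG; then T→U.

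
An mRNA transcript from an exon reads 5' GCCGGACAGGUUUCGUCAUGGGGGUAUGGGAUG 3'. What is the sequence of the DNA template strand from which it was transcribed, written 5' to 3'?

Replace U with T to get the coding DNA strand: GCCGGACAGGTTTCGTCATGGGGGTATGGGATG. The template strand is its reverse complement (complement CGGCCTGTCCAAAGCAGTACCCCCATACCCTAC, then reverse).

5'-CATCCCATACCCCCATGACGAAACCTGTCCGGC-3'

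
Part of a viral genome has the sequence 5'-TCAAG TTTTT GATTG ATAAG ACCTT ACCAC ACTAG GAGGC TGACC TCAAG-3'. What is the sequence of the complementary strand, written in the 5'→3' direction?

5'-CTTGAGGTCAGCCTCCTAGTGTGGTAAGGTCTTATCAATCAAAAACTTGA-3'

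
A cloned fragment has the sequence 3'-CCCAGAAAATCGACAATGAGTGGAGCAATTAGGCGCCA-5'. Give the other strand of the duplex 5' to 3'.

5'-GGGTCTTTTAGCTGTTACTCACCTCGTTAATCCGCGGT-3'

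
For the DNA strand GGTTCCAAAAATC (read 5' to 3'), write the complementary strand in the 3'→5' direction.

Base-pairing A↔T, G↔C gives the complement. The complementary strand is antiparallel, so paired with a 5'→3' strand it runs 3'→5'.

3′-CCAAGGTTTTTAG-5′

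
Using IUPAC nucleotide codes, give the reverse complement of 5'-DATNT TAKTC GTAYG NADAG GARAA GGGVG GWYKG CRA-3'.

5'-TYGCMRWCCBCCCTTYTCCTHTNCRTACGAMTAANATH-3'

Standard pairs A↔T, G↔C; ambiguity codes pair R↔Y, K↔M, W↔W, D↔H, V↔B, N↔N. Complement (HTANAATMAGCATRCNTHTCCTYTTCCCBCCWRMCGYT), then reverse for 5'→3'.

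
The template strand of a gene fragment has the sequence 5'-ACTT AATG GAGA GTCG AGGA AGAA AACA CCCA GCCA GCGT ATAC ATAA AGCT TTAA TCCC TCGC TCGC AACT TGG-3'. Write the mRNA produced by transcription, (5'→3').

The mRNA has the sequence of the coding strand (reverse complement of the template) with T→U. Reverse complement of ACTTAATGGAGAGTCGAGGAAGAAAACACCCAGCCAGCGTATACATAAAGCTTTAATCCCTCGCTCGCAACTTGG is CCAAGTTGCGAGCGAGGGATTAAAGCTTTATGTATACGCTGGCTGGGTGTTTTCTTCCTCGACTCTCCATTAAGT; then T→U.

5'-CCAAGUUGCGAGCGAGGGAUUAAAGCUUUAUGUAUACGCUGGCUGGGUGUUUUCUUCCUCGACUCUCCAUUAAGU-3'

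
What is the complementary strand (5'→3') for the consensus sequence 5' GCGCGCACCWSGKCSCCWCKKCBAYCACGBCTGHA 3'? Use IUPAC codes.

5′-TDCAGVCGTGRTVGMMGWGGSGMCSWGGTGCGCGC-3′

Standard pairs A↔T, G↔C; ambiguity codes pair Y↔R, K↔M, W↔W, S↔S, B↔V, H↔D. Complement (CGCGCGTGGWSCMGSGGWGMMGVTRGTGCVGACDT), then reverse for 5'→3'.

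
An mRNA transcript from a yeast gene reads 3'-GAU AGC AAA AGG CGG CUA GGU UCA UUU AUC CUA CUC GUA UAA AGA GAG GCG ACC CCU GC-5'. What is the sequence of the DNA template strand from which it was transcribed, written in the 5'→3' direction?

Written 5'→3' the mRNA is CGUCCCCAGCGGAGAGAAAUAUGCUCAUCCUAUUUACUUGGAUCGGCGGAAAACGAUAG, so the coding DNA strand is CGTCCCCAGCGGAGAGAAATATGCTCATCCTATTTACTTGGATCGGCGGAAAACGATAG. The template is its reverse complement.

5'-CTATCGTTTTCCGCCGATCCAAGTAAATAGGATGAGCATATTTCTCTCCGCTGGGGACG-3'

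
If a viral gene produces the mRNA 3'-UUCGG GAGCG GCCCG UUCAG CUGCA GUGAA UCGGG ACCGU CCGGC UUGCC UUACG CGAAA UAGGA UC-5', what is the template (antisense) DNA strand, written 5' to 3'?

Written 5'→3' the mRNA is CUAGGAUAAAGCGCAUUCCGUUCGGCCUGCCAGGGCUAAGUGACGUCGACUUGCCCGGCGAGGGCUU, so the coding DNA strand is CTAGGATAAAGCGCATTCCGTTCGGCCTGCCAGGGCTAAGTGACGTCGACTTGCCCGGCGAGGGCTT. The template is its reverse complement.

5′-AAGCCCTCGCCGGGCAAGTCGACGTCACTTAGCCCTGGCAGGCCGAACGGAATGCGCTTTATCCTAG-3′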